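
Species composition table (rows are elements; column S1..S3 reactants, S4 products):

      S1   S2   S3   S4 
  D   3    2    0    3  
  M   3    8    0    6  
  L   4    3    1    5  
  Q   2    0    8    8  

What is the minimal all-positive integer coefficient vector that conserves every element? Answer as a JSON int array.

Coefficients: [4, 3, 5, 6]

D: 4·3+3·2+5·0 = 18 | 6·3 = 18
M: 4·3+3·8+5·0 = 36 | 6·6 = 36
L: 4·4+3·3+5·1 = 30 | 6·5 = 30
Q: 4·2+3·0+5·8 = 48 | 6·8 = 48
gcd(4,3,5,6) = 1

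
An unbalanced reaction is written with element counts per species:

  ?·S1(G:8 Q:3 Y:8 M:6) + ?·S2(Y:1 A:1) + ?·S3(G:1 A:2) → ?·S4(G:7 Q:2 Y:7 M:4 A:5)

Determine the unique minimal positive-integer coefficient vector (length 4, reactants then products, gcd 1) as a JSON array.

G: 2·8+5·0+5·1 = 21 | 3·7 = 21
Q: 2·3+5·0+5·0 = 6 | 3·2 = 6
Y: 2·8+5·1+5·0 = 21 | 3·7 = 21
M: 2·6+5·0+5·0 = 12 | 3·4 = 12
A: 2·0+5·1+5·2 = 15 | 3·5 = 15
gcd(2,5,5,3) = 1

Coefficients: [2, 5, 5, 3]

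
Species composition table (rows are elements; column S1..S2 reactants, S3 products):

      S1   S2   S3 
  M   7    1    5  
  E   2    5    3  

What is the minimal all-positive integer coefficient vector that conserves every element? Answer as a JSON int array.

Coefficients: [2, 1, 3]

M: 2·7+1·1 = 15 | 3·5 = 15
E: 2·2+1·5 = 9 | 3·3 = 9
gcd(2,1,3) = 1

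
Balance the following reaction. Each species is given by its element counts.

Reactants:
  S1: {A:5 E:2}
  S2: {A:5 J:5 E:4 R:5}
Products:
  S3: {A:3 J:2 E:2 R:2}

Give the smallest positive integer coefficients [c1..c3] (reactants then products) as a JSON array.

A: 1·5+2·5 = 15 | 5·3 = 15
J: 1·0+2·5 = 10 | 5·2 = 10
E: 1·2+2·4 = 10 | 5·2 = 10
R: 1·0+2·5 = 10 | 5·2 = 10
gcd(1,2,5) = 1

Coefficients: [1, 2, 5]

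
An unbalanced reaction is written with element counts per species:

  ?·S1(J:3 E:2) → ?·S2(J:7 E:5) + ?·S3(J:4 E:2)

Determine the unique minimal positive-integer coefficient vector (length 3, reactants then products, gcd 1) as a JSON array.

J: 6·3 = 18 | 2·7+1·4 = 18
E: 6·2 = 12 | 2·5+1·2 = 12
gcd(6,2,1) = 1

Coefficients: [6, 2, 1]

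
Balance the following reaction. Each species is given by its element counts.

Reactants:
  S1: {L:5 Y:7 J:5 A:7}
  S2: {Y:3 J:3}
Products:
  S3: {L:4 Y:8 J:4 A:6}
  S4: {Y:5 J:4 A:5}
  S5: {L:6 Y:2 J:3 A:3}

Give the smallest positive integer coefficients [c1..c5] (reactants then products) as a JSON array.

L: 6·5+1·0 = 30 | 3·4+3·0+3·6 = 30
Y: 6·7+1·3 = 45 | 3·8+3·5+3·2 = 45
J: 6·5+1·3 = 33 | 3·4+3·4+3·3 = 33
A: 6·7+1·0 = 42 | 3·6+3·5+3·3 = 42
gcd(6,1,3,3,3) = 1

Coefficients: [6, 1, 3, 3, 3]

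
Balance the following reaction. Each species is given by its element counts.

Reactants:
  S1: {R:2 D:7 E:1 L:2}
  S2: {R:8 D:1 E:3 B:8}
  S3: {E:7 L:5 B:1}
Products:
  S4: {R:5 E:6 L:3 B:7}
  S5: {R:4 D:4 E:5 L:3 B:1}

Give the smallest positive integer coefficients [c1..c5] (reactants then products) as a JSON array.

R: 1·2+5·8+5·0 = 42 | 6·5+3·4 = 42
D: 1·7+5·1+5·0 = 12 | 6·0+3·4 = 12
E: 1·1+5·3+5·7 = 51 | 6·6+3·5 = 51
L: 1·2+5·0+5·5 = 27 | 6·3+3·3 = 27
B: 1·0+5·8+5·1 = 45 | 6·7+3·1 = 45
gcd(1,5,5,6,3) = 1

Coefficients: [1, 5, 5, 6, 3]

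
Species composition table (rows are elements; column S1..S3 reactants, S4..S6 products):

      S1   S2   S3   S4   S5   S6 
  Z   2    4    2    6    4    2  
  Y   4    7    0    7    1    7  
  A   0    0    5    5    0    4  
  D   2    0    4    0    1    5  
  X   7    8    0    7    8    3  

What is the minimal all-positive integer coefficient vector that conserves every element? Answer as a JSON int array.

Z: 3·2+6·4+6·2 = 42 | 2·6+5·4+5·2 = 42
Y: 3·4+6·7+6·0 = 54 | 2·7+5·1+5·7 = 54
A: 3·0+6·0+6·5 = 30 | 2·5+5·0+5·4 = 30
D: 3·2+6·0+6·4 = 30 | 2·0+5·1+5·5 = 30
X: 3·7+6·8+6·0 = 69 | 2·7+5·8+5·3 = 69
gcd(3,6,6,2,5,5) = 1

Coefficients: [3, 6, 6, 2, 5, 5]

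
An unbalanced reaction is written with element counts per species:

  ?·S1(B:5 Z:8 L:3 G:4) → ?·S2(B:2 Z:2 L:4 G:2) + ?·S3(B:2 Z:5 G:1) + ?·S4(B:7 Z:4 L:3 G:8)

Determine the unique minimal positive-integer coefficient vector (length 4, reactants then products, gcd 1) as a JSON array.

Coefficients: [5, 3, 6, 1]

B: 5·5 = 25 | 3·2+6·2+1·7 = 25
Z: 5·8 = 40 | 3·2+6·5+1·4 = 40
L: 5·3 = 15 | 3·4+6·0+1·3 = 15
G: 5·4 = 20 | 3·2+6·1+1·8 = 20
gcd(5,3,6,1) = 1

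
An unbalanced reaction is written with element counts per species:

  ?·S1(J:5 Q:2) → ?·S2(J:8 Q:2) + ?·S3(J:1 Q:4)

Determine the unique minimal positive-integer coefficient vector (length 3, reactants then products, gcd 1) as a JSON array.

J: 5·5 = 25 | 3·8+1·1 = 25
Q: 5·2 = 10 | 3·2+1·4 = 10
gcd(5,3,1) = 1

Coefficients: [5, 3, 1]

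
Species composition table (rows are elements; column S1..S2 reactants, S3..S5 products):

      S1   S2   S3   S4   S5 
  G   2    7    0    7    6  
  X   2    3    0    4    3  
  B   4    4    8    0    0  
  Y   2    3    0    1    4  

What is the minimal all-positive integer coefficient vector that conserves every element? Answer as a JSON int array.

G: 4·2+6·7 = 50 | 5·0+2·7+6·6 = 50
X: 4·2+6·3 = 26 | 5·0+2·4+6·3 = 26
B: 4·4+6·4 = 40 | 5·8+2·0+6·0 = 40
Y: 4·2+6·3 = 26 | 5·0+2·1+6·4 = 26
gcd(4,6,5,2,6) = 1

Coefficients: [4, 6, 5, 2, 6]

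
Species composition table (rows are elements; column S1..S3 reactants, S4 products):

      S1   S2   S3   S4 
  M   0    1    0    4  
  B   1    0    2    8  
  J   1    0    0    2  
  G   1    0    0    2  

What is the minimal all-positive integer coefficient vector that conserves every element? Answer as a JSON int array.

Coefficients: [2, 4, 3, 1]

M: 2·0+4·1+3·0 = 4 | 1·4 = 4
B: 2·1+4·0+3·2 = 8 | 1·8 = 8
J: 2·1+4·0+3·0 = 2 | 1·2 = 2
G: 2·1+4·0+3·0 = 2 | 1·2 = 2
gcd(2,4,3,1) = 1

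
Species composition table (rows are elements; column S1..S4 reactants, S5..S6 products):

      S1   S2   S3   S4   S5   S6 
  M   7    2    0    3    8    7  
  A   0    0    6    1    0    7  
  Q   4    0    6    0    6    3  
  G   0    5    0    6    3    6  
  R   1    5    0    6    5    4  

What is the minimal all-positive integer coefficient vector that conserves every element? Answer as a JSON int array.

Coefficients: [6, 3, 2, 2, 5, 2]

M: 6·7+3·2+2·0+2·3 = 54 | 5·8+2·7 = 54
A: 6·0+3·0+2·6+2·1 = 14 | 5·0+2·7 = 14
Q: 6·4+3·0+2·6+2·0 = 36 | 5·6+2·3 = 36
G: 6·0+3·5+2·0+2·6 = 27 | 5·3+2·6 = 27
R: 6·1+3·5+2·0+2·6 = 33 | 5·5+2·4 = 33
gcd(6,3,2,2,5,2) = 1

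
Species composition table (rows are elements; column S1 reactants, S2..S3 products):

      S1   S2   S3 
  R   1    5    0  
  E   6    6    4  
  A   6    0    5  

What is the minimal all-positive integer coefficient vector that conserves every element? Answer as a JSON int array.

R: 5·1 = 5 | 1·5+6·0 = 5
E: 5·6 = 30 | 1·6+6·4 = 30
A: 5·6 = 30 | 1·0+6·5 = 30
gcd(5,1,6) = 1

Coefficients: [5, 1, 6]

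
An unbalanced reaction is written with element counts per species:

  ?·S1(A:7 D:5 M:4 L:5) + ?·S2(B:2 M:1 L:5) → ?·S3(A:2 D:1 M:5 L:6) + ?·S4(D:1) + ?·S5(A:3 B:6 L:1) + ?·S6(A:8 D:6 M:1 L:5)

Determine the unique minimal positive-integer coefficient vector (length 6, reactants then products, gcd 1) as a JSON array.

Coefficients: [5, 3, 4, 3, 1, 3]

A: 5·7+3·0 = 35 | 4·2+3·0+1·3+3·8 = 35
B: 5·0+3·2 = 6 | 4·0+3·0+1·6+3·0 = 6
D: 5·5+3·0 = 25 | 4·1+3·1+1·0+3·6 = 25
M: 5·4+3·1 = 23 | 4·5+3·0+1·0+3·1 = 23
L: 5·5+3·5 = 40 | 4·6+3·0+1·1+3·5 = 40
gcd(5,3,4,3,1,3) = 1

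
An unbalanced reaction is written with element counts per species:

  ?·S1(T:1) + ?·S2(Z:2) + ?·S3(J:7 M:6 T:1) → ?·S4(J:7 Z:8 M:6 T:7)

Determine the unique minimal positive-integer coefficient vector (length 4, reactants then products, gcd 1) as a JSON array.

J: 6·0+4·0+1·7 = 7 | 1·7 = 7
Z: 6·0+4·2+1·0 = 8 | 1·8 = 8
M: 6·0+4·0+1·6 = 6 | 1·6 = 6
T: 6·1+4·0+1·1 = 7 | 1·7 = 7
gcd(6,4,1,1) = 1

Coefficients: [6, 4, 1, 1]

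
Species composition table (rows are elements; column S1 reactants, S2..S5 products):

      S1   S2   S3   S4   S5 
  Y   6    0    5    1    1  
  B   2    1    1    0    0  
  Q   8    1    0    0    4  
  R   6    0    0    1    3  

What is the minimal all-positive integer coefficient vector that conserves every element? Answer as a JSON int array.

Coefficients: [3, 4, 2, 3, 5]

Y: 3·6 = 18 | 4·0+2·5+3·1+5·1 = 18
B: 3·2 = 6 | 4·1+2·1+3·0+5·0 = 6
Q: 3·8 = 24 | 4·1+2·0+3·0+5·4 = 24
R: 3·6 = 18 | 4·0+2·0+3·1+5·3 = 18
gcd(3,4,2,3,5) = 1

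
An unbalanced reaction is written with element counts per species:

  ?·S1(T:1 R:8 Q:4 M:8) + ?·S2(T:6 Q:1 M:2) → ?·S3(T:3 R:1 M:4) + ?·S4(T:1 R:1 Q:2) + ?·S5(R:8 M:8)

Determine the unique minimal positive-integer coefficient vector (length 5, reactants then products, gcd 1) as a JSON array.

T: 2·1+2·6 = 14 | 3·3+5·1+1·0 = 14
R: 2·8+2·0 = 16 | 3·1+5·1+1·8 = 16
Q: 2·4+2·1 = 10 | 3·0+5·2+1·0 = 10
M: 2·8+2·2 = 20 | 3·4+5·0+1·8 = 20
gcd(2,2,3,5,1) = 1

Coefficients: [2, 2, 3, 5, 1]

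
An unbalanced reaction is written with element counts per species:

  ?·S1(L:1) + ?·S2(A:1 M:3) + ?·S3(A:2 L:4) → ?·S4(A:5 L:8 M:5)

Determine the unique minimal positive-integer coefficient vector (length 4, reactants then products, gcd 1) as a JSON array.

A: 4·0+5·1+5·2 = 15 | 3·5 = 15
L: 4·1+5·0+5·4 = 24 | 3·8 = 24
M: 4·0+5·3+5·0 = 15 | 3·5 = 15
gcd(4,5,5,3) = 1

Coefficients: [4, 5, 5, 3]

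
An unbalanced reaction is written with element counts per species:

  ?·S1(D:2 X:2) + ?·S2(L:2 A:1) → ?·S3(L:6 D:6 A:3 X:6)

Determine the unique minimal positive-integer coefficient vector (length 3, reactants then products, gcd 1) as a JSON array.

Coefficients: [3, 3, 1]

L: 3·0+3·2 = 6 | 1·6 = 6
D: 3·2+3·0 = 6 | 1·6 = 6
A: 3·0+3·1 = 3 | 1·3 = 3
X: 3·2+3·0 = 6 | 1·6 = 6
gcd(3,3,1) = 1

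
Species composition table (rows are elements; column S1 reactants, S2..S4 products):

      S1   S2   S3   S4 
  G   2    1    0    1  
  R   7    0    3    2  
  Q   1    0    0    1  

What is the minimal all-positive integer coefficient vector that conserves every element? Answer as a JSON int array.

Coefficients: [3, 3, 5, 3]

G: 3·2 = 6 | 3·1+5·0+3·1 = 6
R: 3·7 = 21 | 3·0+5·3+3·2 = 21
Q: 3·1 = 3 | 3·0+5·0+3·1 = 3
gcd(3,3,5,3) = 1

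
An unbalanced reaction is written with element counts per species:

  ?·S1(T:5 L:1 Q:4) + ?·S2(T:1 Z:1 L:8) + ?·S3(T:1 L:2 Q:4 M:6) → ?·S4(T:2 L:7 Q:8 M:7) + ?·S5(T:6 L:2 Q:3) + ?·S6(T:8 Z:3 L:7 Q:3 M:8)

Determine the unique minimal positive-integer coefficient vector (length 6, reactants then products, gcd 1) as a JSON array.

Coefficients: [5, 3, 6, 4, 3, 1]

T: 5·5+3·1+6·1 = 34 | 4·2+3·6+1·8 = 34
Z: 5·0+3·1+6·0 = 3 | 4·0+3·0+1·3 = 3
L: 5·1+3·8+6·2 = 41 | 4·7+3·2+1·7 = 41
Q: 5·4+3·0+6·4 = 44 | 4·8+3·3+1·3 = 44
M: 5·0+3·0+6·6 = 36 | 4·7+3·0+1·8 = 36
gcd(5,3,6,4,3,1) = 1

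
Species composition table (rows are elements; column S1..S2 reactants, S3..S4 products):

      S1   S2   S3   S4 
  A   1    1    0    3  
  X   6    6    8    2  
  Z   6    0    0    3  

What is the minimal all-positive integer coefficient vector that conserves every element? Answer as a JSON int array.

Coefficients: [1, 5, 4, 2]

A: 1·1+5·1 = 6 | 4·0+2·3 = 6
X: 1·6+5·6 = 36 | 4·8+2·2 = 36
Z: 1·6+5·0 = 6 | 4·0+2·3 = 6
gcd(1,5,4,2) = 1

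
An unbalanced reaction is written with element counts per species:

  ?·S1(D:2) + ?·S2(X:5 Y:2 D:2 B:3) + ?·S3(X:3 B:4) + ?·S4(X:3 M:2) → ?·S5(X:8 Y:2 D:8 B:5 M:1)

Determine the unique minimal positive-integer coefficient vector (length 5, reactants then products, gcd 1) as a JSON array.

Coefficients: [6, 2, 1, 1, 2]

X: 6·0+2·5+1·3+1·3 = 16 | 2·8 = 16
Y: 6·0+2·2+1·0+1·0 = 4 | 2·2 = 4
D: 6·2+2·2+1·0+1·0 = 16 | 2·8 = 16
B: 6·0+2·3+1·4+1·0 = 10 | 2·5 = 10
M: 6·0+2·0+1·0+1·2 = 2 | 2·1 = 2
gcd(6,2,1,1,2) = 1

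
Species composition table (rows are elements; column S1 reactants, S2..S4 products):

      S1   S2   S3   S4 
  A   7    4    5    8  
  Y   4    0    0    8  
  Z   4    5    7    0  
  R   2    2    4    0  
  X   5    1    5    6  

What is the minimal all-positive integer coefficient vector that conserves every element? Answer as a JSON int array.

A: 6·7 = 42 | 2·4+2·5+3·8 = 42
Y: 6·4 = 24 | 2·0+2·0+3·8 = 24
Z: 6·4 = 24 | 2·5+2·7+3·0 = 24
R: 6·2 = 12 | 2·2+2·4+3·0 = 12
X: 6·5 = 30 | 2·1+2·5+3·6 = 30
gcd(6,2,2,3) = 1

Coefficients: [6, 2, 2, 3]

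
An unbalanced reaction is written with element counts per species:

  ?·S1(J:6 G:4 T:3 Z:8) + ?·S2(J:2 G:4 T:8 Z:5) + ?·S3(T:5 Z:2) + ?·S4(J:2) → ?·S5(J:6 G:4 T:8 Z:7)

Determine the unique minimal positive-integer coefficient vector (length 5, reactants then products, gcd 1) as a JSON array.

J: 2·6+3·2+2·0+6·2 = 30 | 5·6 = 30
G: 2·4+3·4+2·0+6·0 = 20 | 5·4 = 20
T: 2·3+3·8+2·5+6·0 = 40 | 5·8 = 40
Z: 2·8+3·5+2·2+6·0 = 35 | 5·7 = 35
gcd(2,3,2,6,5) = 1

Coefficients: [2, 3, 2, 6, 5]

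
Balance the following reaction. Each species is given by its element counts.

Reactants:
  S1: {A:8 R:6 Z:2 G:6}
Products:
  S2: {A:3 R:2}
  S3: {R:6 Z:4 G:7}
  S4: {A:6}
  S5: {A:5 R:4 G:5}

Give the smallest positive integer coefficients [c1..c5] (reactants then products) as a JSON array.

Coefficients: [6, 3, 3, 4, 3]

A: 6·8 = 48 | 3·3+3·0+4·6+3·5 = 48
R: 6·6 = 36 | 3·2+3·6+4·0+3·4 = 36
Z: 6·2 = 12 | 3·0+3·4+4·0+3·0 = 12
G: 6·6 = 36 | 3·0+3·7+4·0+3·5 = 36
gcd(6,3,3,4,3) = 1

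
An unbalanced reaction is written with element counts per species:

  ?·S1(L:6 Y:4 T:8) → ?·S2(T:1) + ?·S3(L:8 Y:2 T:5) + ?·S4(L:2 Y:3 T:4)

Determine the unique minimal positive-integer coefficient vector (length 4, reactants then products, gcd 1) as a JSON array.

Coefficients: [2, 3, 1, 2]

L: 2·6 = 12 | 3·0+1·8+2·2 = 12
Y: 2·4 = 8 | 3·0+1·2+2·3 = 8
T: 2·8 = 16 | 3·1+1·5+2·4 = 16
gcd(2,3,1,2) = 1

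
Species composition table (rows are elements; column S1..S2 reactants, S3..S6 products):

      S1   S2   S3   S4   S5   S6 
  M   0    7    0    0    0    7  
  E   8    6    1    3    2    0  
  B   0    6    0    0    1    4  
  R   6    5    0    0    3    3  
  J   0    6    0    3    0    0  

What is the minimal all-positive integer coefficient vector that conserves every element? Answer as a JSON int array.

M: 2·0+3·7 = 21 | 4·0+6·0+6·0+3·7 = 21
E: 2·8+3·6 = 34 | 4·1+6·3+6·2+3·0 = 34
B: 2·0+3·6 = 18 | 4·0+6·0+6·1+3·4 = 18
R: 2·6+3·5 = 27 | 4·0+6·0+6·3+3·3 = 27
J: 2·0+3·6 = 18 | 4·0+6·3+6·0+3·0 = 18
gcd(2,3,4,6,6,3) = 1

Coefficients: [2, 3, 4, 6, 6, 3]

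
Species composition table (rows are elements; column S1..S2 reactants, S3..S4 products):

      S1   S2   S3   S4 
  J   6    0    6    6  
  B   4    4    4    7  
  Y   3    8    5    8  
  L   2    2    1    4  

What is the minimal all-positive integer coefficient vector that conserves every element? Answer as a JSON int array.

Coefficients: [6, 3, 2, 4]

J: 6·6+3·0 = 36 | 2·6+4·6 = 36
B: 6·4+3·4 = 36 | 2·4+4·7 = 36
Y: 6·3+3·8 = 42 | 2·5+4·8 = 42
L: 6·2+3·2 = 18 | 2·1+4·4 = 18
gcd(6,3,2,4) = 1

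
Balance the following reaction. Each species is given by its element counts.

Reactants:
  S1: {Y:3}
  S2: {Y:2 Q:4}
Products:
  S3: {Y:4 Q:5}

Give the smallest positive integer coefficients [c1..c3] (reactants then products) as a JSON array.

Y: 2·3+5·2 = 16 | 4·4 = 16
Q: 2·0+5·4 = 20 | 4·5 = 20
gcd(2,5,4) = 1

Coefficients: [2, 5, 4]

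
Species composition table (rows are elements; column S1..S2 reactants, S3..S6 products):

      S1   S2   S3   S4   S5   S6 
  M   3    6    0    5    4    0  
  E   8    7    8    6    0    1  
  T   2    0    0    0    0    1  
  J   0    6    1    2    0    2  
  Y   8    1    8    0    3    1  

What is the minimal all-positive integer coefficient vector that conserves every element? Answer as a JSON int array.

M: 3·3+4·6 = 33 | 2·0+5·5+2·4+6·0 = 33
E: 3·8+4·7 = 52 | 2·8+5·6+2·0+6·1 = 52
T: 3·2+4·0 = 6 | 2·0+5·0+2·0+6·1 = 6
J: 3·0+4·6 = 24 | 2·1+5·2+2·0+6·2 = 24
Y: 3·8+4·1 = 28 | 2·8+5·0+2·3+6·1 = 28
gcd(3,4,2,5,2,6) = 1

Coefficients: [3, 4, 2, 5, 2, 6]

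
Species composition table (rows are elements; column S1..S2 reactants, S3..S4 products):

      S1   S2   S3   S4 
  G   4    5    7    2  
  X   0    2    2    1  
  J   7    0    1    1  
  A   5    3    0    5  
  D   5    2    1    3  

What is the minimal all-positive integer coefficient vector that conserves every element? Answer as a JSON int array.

G: 1·4+5·5 = 29 | 3·7+4·2 = 29
X: 1·0+5·2 = 10 | 3·2+4·1 = 10
J: 1·7+5·0 = 7 | 3·1+4·1 = 7
A: 1·5+5·3 = 20 | 3·0+4·5 = 20
D: 1·5+5·2 = 15 | 3·1+4·3 = 15
gcd(1,5,3,4) = 1

Coefficients: [1, 5, 3, 4]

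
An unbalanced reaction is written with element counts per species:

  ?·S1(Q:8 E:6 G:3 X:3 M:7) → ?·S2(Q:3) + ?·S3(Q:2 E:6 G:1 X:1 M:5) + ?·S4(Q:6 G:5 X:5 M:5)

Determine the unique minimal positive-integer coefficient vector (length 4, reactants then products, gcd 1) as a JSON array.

Coefficients: [5, 6, 5, 2]

Q: 5·8 = 40 | 6·3+5·2+2·6 = 40
E: 5·6 = 30 | 6·0+5·6+2·0 = 30
G: 5·3 = 15 | 6·0+5·1+2·5 = 15
X: 5·3 = 15 | 6·0+5·1+2·5 = 15
M: 5·7 = 35 | 6·0+5·5+2·5 = 35
gcd(5,6,5,2) = 1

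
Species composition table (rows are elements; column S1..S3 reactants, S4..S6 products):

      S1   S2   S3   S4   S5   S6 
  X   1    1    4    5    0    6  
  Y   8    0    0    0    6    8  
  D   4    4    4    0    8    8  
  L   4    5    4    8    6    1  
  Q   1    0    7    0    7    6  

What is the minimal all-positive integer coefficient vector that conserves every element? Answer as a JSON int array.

X: 5·1+2·1+5·4 = 27 | 3·5+4·0+2·6 = 27
Y: 5·8+2·0+5·0 = 40 | 3·0+4·6+2·8 = 40
D: 5·4+2·4+5·4 = 48 | 3·0+4·8+2·8 = 48
L: 5·4+2·5+5·4 = 50 | 3·8+4·6+2·1 = 50
Q: 5·1+2·0+5·7 = 40 | 3·0+4·7+2·6 = 40
gcd(5,2,5,3,4,2) = 1

Coefficients: [5, 2, 5, 3, 4, 2]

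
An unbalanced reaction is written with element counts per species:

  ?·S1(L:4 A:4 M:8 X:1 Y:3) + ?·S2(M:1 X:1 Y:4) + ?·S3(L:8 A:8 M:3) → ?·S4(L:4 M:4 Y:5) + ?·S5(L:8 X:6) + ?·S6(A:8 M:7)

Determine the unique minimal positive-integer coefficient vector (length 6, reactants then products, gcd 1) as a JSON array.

L: 4·4+2·0+1·8 = 24 | 4·4+1·8+3·0 = 24
A: 4·4+2·0+1·8 = 24 | 4·0+1·0+3·8 = 24
M: 4·8+2·1+1·3 = 37 | 4·4+1·0+3·7 = 37
X: 4·1+2·1+1·0 = 6 | 4·0+1·6+3·0 = 6
Y: 4·3+2·4+1·0 = 20 | 4·5+1·0+3·0 = 20
gcd(4,2,1,4,1,3) = 1

Coefficients: [4, 2, 1, 4, 1, 3]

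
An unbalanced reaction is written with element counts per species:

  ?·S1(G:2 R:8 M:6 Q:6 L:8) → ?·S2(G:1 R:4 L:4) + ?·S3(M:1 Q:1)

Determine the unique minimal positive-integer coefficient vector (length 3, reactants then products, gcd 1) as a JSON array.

G: 1·2 = 2 | 2·1+6·0 = 2
R: 1·8 = 8 | 2·4+6·0 = 8
M: 1·6 = 6 | 2·0+6·1 = 6
Q: 1·6 = 6 | 2·0+6·1 = 6
L: 1·8 = 8 | 2·4+6·0 = 8
gcd(1,2,6) = 1

Coefficients: [1, 2, 6]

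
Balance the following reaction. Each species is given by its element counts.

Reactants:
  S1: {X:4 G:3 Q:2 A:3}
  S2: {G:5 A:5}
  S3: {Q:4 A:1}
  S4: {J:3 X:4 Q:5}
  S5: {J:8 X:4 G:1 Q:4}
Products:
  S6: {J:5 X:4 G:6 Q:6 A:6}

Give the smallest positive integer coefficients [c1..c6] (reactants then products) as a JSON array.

Coefficients: [1, 6, 3, 2, 3, 6]

J: 1·0+6·0+3·0+2·3+3·8 = 30 | 6·5 = 30
X: 1·4+6·0+3·0+2·4+3·4 = 24 | 6·4 = 24
G: 1·3+6·5+3·0+2·0+3·1 = 36 | 6·6 = 36
Q: 1·2+6·0+3·4+2·5+3·4 = 36 | 6·6 = 36
A: 1·3+6·5+3·1+2·0+3·0 = 36 | 6·6 = 36
gcd(1,6,3,2,3,6) = 1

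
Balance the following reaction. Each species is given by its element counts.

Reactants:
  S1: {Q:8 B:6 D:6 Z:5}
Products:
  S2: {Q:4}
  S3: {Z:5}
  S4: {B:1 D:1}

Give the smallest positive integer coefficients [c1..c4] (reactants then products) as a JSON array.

Q: 1·8 = 8 | 2·4+1·0+6·0 = 8
B: 1·6 = 6 | 2·0+1·0+6·1 = 6
D: 1·6 = 6 | 2·0+1·0+6·1 = 6
Z: 1·5 = 5 | 2·0+1·5+6·0 = 5
gcd(1,2,1,6) = 1

Coefficients: [1, 2, 1, 6]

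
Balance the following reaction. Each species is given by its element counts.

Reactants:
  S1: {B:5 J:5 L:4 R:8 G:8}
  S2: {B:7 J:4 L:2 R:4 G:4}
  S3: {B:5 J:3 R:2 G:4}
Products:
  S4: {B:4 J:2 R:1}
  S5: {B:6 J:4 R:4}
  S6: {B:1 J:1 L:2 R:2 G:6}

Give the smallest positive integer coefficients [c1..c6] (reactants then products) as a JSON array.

Coefficients: [1, 4, 3, 6, 3, 6]

B: 1·5+4·7+3·5 = 48 | 6·4+3·6+6·1 = 48
J: 1·5+4·4+3·3 = 30 | 6·2+3·4+6·1 = 30
L: 1·4+4·2+3·0 = 12 | 6·0+3·0+6·2 = 12
R: 1·8+4·4+3·2 = 30 | 6·1+3·4+6·2 = 30
G: 1·8+4·4+3·4 = 36 | 6·0+3·0+6·6 = 36
gcd(1,4,3,6,3,6) = 1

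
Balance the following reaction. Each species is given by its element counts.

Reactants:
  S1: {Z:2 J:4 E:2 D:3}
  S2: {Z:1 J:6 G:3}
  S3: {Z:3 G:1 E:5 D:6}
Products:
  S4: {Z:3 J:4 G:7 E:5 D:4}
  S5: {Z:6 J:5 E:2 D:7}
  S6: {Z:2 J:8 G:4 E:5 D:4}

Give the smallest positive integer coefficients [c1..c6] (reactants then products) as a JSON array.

Z: 2·2+5·1+4·3 = 21 | 1·3+2·6+3·2 = 21
J: 2·4+5·6+4·0 = 38 | 1·4+2·5+3·8 = 38
G: 2·0+5·3+4·1 = 19 | 1·7+2·0+3·4 = 19
E: 2·2+5·0+4·5 = 24 | 1·5+2·2+3·5 = 24
D: 2·3+5·0+4·6 = 30 | 1·4+2·7+3·4 = 30
gcd(2,5,4,1,2,3) = 1

Coefficients: [2, 5, 4, 1, 2, 3]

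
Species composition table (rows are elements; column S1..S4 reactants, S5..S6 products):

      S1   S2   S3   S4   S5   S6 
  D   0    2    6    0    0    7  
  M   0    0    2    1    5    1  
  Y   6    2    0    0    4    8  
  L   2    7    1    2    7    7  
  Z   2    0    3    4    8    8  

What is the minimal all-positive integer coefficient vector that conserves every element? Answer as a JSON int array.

D: 3·0+1·2+2·6+3·0 = 14 | 1·0+2·7 = 14
M: 3·0+1·0+2·2+3·1 = 7 | 1·5+2·1 = 7
Y: 3·6+1·2+2·0+3·0 = 20 | 1·4+2·8 = 20
L: 3·2+1·7+2·1+3·2 = 21 | 1·7+2·7 = 21
Z: 3·2+1·0+2·3+3·4 = 24 | 1·8+2·8 = 24
gcd(3,1,2,3,1,2) = 1

Coefficients: [3, 1, 2, 3, 1, 2]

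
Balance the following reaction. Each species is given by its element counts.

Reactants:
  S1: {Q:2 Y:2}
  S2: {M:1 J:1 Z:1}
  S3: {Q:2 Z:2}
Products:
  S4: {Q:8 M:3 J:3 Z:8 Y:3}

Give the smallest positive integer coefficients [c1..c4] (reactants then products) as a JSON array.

Q: 3·2+6·0+5·2 = 16 | 2·8 = 16
M: 3·0+6·1+5·0 = 6 | 2·3 = 6
J: 3·0+6·1+5·0 = 6 | 2·3 = 6
Z: 3·0+6·1+5·2 = 16 | 2·8 = 16
Y: 3·2+6·0+5·0 = 6 | 2·3 = 6
gcd(3,6,5,2) = 1

Coefficients: [3, 6, 5, 2]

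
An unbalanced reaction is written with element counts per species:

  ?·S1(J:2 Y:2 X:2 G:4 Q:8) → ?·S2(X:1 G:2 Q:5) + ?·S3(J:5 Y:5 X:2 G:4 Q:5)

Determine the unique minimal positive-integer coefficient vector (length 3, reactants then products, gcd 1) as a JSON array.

J: 5·2 = 10 | 6·0+2·5 = 10
Y: 5·2 = 10 | 6·0+2·5 = 10
X: 5·2 = 10 | 6·1+2·2 = 10
G: 5·4 = 20 | 6·2+2·4 = 20
Q: 5·8 = 40 | 6·5+2·5 = 40
gcd(5,6,2) = 1

Coefficients: [5, 6, 2]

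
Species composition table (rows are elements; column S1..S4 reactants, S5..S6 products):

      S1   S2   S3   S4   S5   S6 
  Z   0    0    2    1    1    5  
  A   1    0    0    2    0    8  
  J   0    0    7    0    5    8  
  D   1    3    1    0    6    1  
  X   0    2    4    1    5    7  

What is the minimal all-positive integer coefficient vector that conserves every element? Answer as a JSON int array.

Z: 6·0+5·0+4·2+1·1 = 9 | 4·1+1·5 = 9
A: 6·1+5·0+4·0+1·2 = 8 | 4·0+1·8 = 8
J: 6·0+5·0+4·7+1·0 = 28 | 4·5+1·8 = 28
D: 6·1+5·3+4·1+1·0 = 25 | 4·6+1·1 = 25
X: 6·0+5·2+4·4+1·1 = 27 | 4·5+1·7 = 27
gcd(6,5,4,1,4,1) = 1

Coefficients: [6, 5, 4, 1, 4, 1]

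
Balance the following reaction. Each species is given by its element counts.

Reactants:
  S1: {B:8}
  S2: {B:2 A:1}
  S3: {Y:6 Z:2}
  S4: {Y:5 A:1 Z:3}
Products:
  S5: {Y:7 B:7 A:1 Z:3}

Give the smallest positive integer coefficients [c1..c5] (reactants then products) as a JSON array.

Coefficients: [3, 2, 3, 2, 4]

Y: 3·0+2·0+3·6+2·5 = 28 | 4·7 = 28
B: 3·8+2·2+3·0+2·0 = 28 | 4·7 = 28
A: 3·0+2·1+3·0+2·1 = 4 | 4·1 = 4
Z: 3·0+2·0+3·2+2·3 = 12 | 4·3 = 12
gcd(3,2,3,2,4) = 1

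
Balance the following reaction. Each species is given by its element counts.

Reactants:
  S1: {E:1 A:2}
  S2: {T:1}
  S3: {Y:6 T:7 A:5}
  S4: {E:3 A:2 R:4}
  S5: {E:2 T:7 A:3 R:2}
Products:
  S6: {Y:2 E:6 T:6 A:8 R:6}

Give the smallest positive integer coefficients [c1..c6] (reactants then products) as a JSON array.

Y: 4·0+4·0+1·6+4·0+1·0 = 6 | 3·2 = 6
E: 4·1+4·0+1·0+4·3+1·2 = 18 | 3·6 = 18
T: 4·0+4·1+1·7+4·0+1·7 = 18 | 3·6 = 18
A: 4·2+4·0+1·5+4·2+1·3 = 24 | 3·8 = 24
R: 4·0+4·0+1·0+4·4+1·2 = 18 | 3·6 = 18
gcd(4,4,1,4,1,3) = 1

Coefficients: [4, 4, 1, 4, 1, 3]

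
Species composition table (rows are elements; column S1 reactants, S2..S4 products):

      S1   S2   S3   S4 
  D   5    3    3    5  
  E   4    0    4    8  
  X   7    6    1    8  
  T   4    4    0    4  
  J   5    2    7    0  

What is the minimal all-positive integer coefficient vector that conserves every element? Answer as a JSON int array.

Coefficients: [4, 3, 2, 1]

D: 4·5 = 20 | 3·3+2·3+1·5 = 20
E: 4·4 = 16 | 3·0+2·4+1·8 = 16
X: 4·7 = 28 | 3·6+2·1+1·8 = 28
T: 4·4 = 16 | 3·4+2·0+1·4 = 16
J: 4·5 = 20 | 3·2+2·7+1·0 = 20
gcd(4,3,2,1) = 1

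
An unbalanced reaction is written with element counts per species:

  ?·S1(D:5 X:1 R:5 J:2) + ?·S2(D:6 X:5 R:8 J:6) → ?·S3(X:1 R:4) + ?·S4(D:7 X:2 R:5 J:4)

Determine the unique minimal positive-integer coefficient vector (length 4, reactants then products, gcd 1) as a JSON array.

D: 3·5+1·6 = 21 | 2·0+3·7 = 21
X: 3·1+1·5 = 8 | 2·1+3·2 = 8
R: 3·5+1·8 = 23 | 2·4+3·5 = 23
J: 3·2+1·6 = 12 | 2·0+3·4 = 12
gcd(3,1,2,3) = 1

Coefficients: [3, 1, 2, 3]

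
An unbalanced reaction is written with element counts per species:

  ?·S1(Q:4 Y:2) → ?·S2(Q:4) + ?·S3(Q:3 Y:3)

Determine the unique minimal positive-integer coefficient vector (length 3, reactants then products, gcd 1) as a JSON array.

Coefficients: [6, 3, 4]

Q: 6·4 = 24 | 3·4+4·3 = 24
Y: 6·2 = 12 | 3·0+4·3 = 12
gcd(6,3,4) = 1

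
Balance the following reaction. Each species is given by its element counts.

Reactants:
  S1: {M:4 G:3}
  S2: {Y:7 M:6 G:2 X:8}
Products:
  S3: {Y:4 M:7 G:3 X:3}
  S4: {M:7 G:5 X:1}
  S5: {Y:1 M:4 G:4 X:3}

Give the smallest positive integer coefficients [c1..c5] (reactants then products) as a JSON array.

Y: 6·0+2·7 = 14 | 3·4+1·0+2·1 = 14
M: 6·4+2·6 = 36 | 3·7+1·7+2·4 = 36
G: 6·3+2·2 = 22 | 3·3+1·5+2·4 = 22
X: 6·0+2·8 = 16 | 3·3+1·1+2·3 = 16
gcd(6,2,3,1,2) = 1

Coefficients: [6, 2, 3, 1, 2]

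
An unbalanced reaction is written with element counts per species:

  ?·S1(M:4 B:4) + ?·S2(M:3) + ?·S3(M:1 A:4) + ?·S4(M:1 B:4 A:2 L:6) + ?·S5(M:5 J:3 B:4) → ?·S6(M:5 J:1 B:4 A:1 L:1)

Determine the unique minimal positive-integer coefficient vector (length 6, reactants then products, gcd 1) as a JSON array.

M: 3·4+2·3+1·1+1·1+2·5 = 30 | 6·5 = 30
J: 3·0+2·0+1·0+1·0+2·3 = 6 | 6·1 = 6
B: 3·4+2·0+1·0+1·4+2·4 = 24 | 6·4 = 24
A: 3·0+2·0+1·4+1·2+2·0 = 6 | 6·1 = 6
L: 3·0+2·0+1·0+1·6+2·0 = 6 | 6·1 = 6
gcd(3,2,1,1,2,6) = 1

Coefficients: [3, 2, 1, 1, 2, 6]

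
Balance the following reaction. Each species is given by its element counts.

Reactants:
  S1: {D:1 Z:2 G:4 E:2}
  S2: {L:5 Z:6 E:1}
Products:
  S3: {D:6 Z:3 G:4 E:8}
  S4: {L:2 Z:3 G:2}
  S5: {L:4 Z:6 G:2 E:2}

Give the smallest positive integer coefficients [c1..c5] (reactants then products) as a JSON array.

Coefficients: [6, 6, 1, 5, 5]

D: 6·1+6·0 = 6 | 1·6+5·0+5·0 = 6
L: 6·0+6·5 = 30 | 1·0+5·2+5·4 = 30
Z: 6·2+6·6 = 48 | 1·3+5·3+5·6 = 48
G: 6·4+6·0 = 24 | 1·4+5·2+5·2 = 24
E: 6·2+6·1 = 18 | 1·8+5·0+5·2 = 18
gcd(6,6,1,5,5) = 1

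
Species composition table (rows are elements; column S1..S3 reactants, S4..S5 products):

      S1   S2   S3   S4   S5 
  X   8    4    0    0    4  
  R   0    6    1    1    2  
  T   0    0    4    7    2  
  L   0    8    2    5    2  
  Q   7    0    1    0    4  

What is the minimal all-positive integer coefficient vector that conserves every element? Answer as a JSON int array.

Coefficients: [2, 1, 6, 2, 5]

X: 2·8+1·4+6·0 = 20 | 2·0+5·4 = 20
R: 2·0+1·6+6·1 = 12 | 2·1+5·2 = 12
T: 2·0+1·0+6·4 = 24 | 2·7+5·2 = 24
L: 2·0+1·8+6·2 = 20 | 2·5+5·2 = 20
Q: 2·7+1·0+6·1 = 20 | 2·0+5·4 = 20
gcd(2,1,6,2,5) = 1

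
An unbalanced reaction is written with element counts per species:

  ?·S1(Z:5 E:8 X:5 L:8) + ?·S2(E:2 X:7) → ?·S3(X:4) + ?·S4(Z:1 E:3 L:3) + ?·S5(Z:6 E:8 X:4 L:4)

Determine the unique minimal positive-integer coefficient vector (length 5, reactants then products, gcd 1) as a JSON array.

Z: 2·5+2·0 = 10 | 5·0+4·1+1·6 = 10
E: 2·8+2·2 = 20 | 5·0+4·3+1·8 = 20
X: 2·5+2·7 = 24 | 5·4+4·0+1·4 = 24
L: 2·8+2·0 = 16 | 5·0+4·3+1·4 = 16
gcd(2,2,5,4,1) = 1

Coefficients: [2, 2, 5, 4, 1]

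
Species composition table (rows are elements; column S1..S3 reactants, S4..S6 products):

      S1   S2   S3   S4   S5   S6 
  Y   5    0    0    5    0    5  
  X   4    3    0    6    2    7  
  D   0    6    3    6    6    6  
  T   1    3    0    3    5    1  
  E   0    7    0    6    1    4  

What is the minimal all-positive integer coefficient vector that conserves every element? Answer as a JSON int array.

Coefficients: [6, 5, 4, 5, 1, 1]

Y: 6·5+5·0+4·0 = 30 | 5·5+1·0+1·5 = 30
X: 6·4+5·3+4·0 = 39 | 5·6+1·2+1·7 = 39
D: 6·0+5·6+4·3 = 42 | 5·6+1·6+1·6 = 42
T: 6·1+5·3+4·0 = 21 | 5·3+1·5+1·1 = 21
E: 6·0+5·7+4·0 = 35 | 5·6+1·1+1·4 = 35
gcd(6,5,4,5,1,1) = 1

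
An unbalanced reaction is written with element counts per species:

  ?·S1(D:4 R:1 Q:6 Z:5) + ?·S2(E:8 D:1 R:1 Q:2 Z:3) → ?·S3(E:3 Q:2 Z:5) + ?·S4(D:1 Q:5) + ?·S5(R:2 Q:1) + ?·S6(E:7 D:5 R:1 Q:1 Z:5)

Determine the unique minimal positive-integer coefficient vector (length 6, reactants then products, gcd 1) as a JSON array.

Coefficients: [5, 5, 4, 5, 3, 4]

E: 5·0+5·8 = 40 | 4·3+5·0+3·0+4·7 = 40
D: 5·4+5·1 = 25 | 4·0+5·1+3·0+4·5 = 25
R: 5·1+5·1 = 10 | 4·0+5·0+3·2+4·1 = 10
Q: 5·6+5·2 = 40 | 4·2+5·5+3·1+4·1 = 40
Z: 5·5+5·3 = 40 | 4·5+5·0+3·0+4·5 = 40
gcd(5,5,4,5,3,4) = 1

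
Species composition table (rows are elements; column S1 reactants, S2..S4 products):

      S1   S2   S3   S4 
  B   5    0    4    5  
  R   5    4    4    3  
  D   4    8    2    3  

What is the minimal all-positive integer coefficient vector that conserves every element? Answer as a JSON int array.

Coefficients: [6, 1, 5, 2]

B: 6·5 = 30 | 1·0+5·4+2·5 = 30
R: 6·5 = 30 | 1·4+5·4+2·3 = 30
D: 6·4 = 24 | 1·8+5·2+2·3 = 24
gcd(6,1,5,2) = 1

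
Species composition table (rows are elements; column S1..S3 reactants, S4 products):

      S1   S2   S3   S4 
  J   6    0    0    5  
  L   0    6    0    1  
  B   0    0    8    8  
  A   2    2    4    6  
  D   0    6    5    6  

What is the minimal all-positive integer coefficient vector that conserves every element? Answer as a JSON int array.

J: 5·6+1·0+6·0 = 30 | 6·5 = 30
L: 5·0+1·6+6·0 = 6 | 6·1 = 6
B: 5·0+1·0+6·8 = 48 | 6·8 = 48
A: 5·2+1·2+6·4 = 36 | 6·6 = 36
D: 5·0+1·6+6·5 = 36 | 6·6 = 36
gcd(5,1,6,6) = 1

Coefficients: [5, 1, 6, 6]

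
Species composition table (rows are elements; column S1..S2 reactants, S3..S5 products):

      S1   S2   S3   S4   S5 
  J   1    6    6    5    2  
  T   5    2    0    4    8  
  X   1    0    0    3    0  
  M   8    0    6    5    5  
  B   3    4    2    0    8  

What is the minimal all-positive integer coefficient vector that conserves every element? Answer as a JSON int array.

Coefficients: [6, 5, 3, 2, 4]

J: 6·1+5·6 = 36 | 3·6+2·5+4·2 = 36
T: 6·5+5·2 = 40 | 3·0+2·4+4·8 = 40
X: 6·1+5·0 = 6 | 3·0+2·3+4·0 = 6
M: 6·8+5·0 = 48 | 3·6+2·5+4·5 = 48
B: 6·3+5·4 = 38 | 3·2+2·0+4·8 = 38
gcd(6,5,3,2,4) = 1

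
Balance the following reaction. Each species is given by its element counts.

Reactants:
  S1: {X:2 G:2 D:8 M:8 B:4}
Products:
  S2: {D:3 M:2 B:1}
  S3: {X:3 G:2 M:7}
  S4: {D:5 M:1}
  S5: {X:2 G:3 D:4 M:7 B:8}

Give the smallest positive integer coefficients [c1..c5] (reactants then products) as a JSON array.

Coefficients: [5, 4, 2, 4, 2]

X: 5·2 = 10 | 4·0+2·3+4·0+2·2 = 10
G: 5·2 = 10 | 4·0+2·2+4·0+2·3 = 10
D: 5·8 = 40 | 4·3+2·0+4·5+2·4 = 40
M: 5·8 = 40 | 4·2+2·7+4·1+2·7 = 40
B: 5·4 = 20 | 4·1+2·0+4·0+2·8 = 20
gcd(5,4,2,4,2) = 1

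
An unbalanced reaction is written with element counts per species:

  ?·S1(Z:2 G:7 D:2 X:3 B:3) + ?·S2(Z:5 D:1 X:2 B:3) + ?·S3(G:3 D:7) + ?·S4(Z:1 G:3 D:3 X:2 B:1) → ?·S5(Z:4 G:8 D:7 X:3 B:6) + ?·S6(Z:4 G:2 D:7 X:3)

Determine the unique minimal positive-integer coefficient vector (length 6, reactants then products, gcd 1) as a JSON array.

Coefficients: [2, 6, 6, 6, 5, 5]

Z: 2·2+6·5+6·0+6·1 = 40 | 5·4+5·4 = 40
G: 2·7+6·0+6·3+6·3 = 50 | 5·8+5·2 = 50
D: 2·2+6·1+6·7+6·3 = 70 | 5·7+5·7 = 70
X: 2·3+6·2+6·0+6·2 = 30 | 5·3+5·3 = 30
B: 2·3+6·3+6·0+6·1 = 30 | 5·6+5·0 = 30
gcd(2,6,6,6,5,5) = 1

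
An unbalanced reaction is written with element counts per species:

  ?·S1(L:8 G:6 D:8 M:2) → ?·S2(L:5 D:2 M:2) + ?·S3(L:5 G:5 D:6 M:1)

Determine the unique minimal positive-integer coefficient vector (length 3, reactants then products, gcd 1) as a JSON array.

Coefficients: [5, 2, 6]

L: 5·8 = 40 | 2·5+6·5 = 40
G: 5·6 = 30 | 2·0+6·5 = 30
D: 5·8 = 40 | 2·2+6·6 = 40
M: 5·2 = 10 | 2·2+6·1 = 10
gcd(5,2,6) = 1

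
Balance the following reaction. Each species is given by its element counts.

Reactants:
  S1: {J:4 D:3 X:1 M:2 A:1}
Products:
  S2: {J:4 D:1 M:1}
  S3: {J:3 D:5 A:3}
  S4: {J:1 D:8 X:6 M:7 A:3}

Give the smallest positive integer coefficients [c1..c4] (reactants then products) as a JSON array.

J: 6·4 = 24 | 5·4+1·3+1·1 = 24
D: 6·3 = 18 | 5·1+1·5+1·8 = 18
X: 6·1 = 6 | 5·0+1·0+1·6 = 6
M: 6·2 = 12 | 5·1+1·0+1·7 = 12
A: 6·1 = 6 | 5·0+1·3+1·3 = 6
gcd(6,5,1,1) = 1

Coefficients: [6, 5, 1, 1]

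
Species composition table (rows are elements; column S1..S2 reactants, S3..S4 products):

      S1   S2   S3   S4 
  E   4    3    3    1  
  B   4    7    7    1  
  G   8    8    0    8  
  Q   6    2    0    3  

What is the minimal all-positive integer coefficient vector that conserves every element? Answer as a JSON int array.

E: 1·4+3·3 = 13 | 3·3+4·1 = 13
B: 1·4+3·7 = 25 | 3·7+4·1 = 25
G: 1·8+3·8 = 32 | 3·0+4·8 = 32
Q: 1·6+3·2 = 12 | 3·0+4·3 = 12
gcd(1,3,3,4) = 1

Coefficients: [1, 3, 3, 4]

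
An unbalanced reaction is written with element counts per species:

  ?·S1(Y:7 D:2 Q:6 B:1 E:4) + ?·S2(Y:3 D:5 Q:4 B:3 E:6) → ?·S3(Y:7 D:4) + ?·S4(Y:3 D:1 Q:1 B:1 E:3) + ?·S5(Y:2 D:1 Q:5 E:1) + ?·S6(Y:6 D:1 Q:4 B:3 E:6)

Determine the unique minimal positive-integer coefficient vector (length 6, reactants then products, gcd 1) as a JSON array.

Coefficients: [5, 1, 1, 5, 5, 1]

Y: 5·7+1·3 = 38 | 1·7+5·3+5·2+1·6 = 38
D: 5·2+1·5 = 15 | 1·4+5·1+5·1+1·1 = 15
Q: 5·6+1·4 = 34 | 1·0+5·1+5·5+1·4 = 34
B: 5·1+1·3 = 8 | 1·0+5·1+5·0+1·3 = 8
E: 5·4+1·6 = 26 | 1·0+5·3+5·1+1·6 = 26
gcd(5,1,1,5,5,1) = 1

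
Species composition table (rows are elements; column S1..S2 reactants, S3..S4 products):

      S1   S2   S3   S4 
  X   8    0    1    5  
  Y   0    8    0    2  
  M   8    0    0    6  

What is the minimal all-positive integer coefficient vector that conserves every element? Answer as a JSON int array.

Coefficients: [3, 1, 4, 4]

X: 3·8+1·0 = 24 | 4·1+4·5 = 24
Y: 3·0+1·8 = 8 | 4·0+4·2 = 8
M: 3·8+1·0 = 24 | 4·0+4·6 = 24
gcd(3,1,4,4) = 1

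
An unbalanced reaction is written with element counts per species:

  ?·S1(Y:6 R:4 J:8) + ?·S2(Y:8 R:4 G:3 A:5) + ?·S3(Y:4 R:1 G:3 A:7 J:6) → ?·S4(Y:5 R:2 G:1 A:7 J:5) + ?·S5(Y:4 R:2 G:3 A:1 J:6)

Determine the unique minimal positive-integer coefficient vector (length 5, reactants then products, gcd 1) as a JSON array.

Coefficients: [3, 1, 6, 6, 5]

Y: 3·6+1·8+6·4 = 50 | 6·5+5·4 = 50
R: 3·4+1·4+6·1 = 22 | 6·2+5·2 = 22
G: 3·0+1·3+6·3 = 21 | 6·1+5·3 = 21
A: 3·0+1·5+6·7 = 47 | 6·7+5·1 = 47
J: 3·8+1·0+6·6 = 60 | 6·5+5·6 = 60
gcd(3,1,6,6,5) = 1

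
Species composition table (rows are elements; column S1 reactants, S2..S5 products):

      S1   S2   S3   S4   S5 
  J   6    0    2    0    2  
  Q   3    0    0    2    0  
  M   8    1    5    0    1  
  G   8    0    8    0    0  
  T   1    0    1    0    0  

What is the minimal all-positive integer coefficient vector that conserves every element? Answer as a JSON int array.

Coefficients: [2, 2, 2, 3, 4]

J: 2·6 = 12 | 2·0+2·2+3·0+4·2 = 12
Q: 2·3 = 6 | 2·0+2·0+3·2+4·0 = 6
M: 2·8 = 16 | 2·1+2·5+3·0+4·1 = 16
G: 2·8 = 16 | 2·0+2·8+3·0+4·0 = 16
T: 2·1 = 2 | 2·0+2·1+3·0+4·0 = 2
gcd(2,2,2,3,4) = 1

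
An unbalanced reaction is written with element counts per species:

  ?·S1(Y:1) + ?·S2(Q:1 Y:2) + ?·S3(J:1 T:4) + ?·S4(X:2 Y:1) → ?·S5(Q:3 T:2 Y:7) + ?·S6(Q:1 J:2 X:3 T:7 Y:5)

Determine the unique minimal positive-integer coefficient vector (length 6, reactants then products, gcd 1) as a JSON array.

Q: 4·0+5·1+4·0+3·0 = 5 | 1·3+2·1 = 5
J: 4·0+5·0+4·1+3·0 = 4 | 1·0+2·2 = 4
X: 4·0+5·0+4·0+3·2 = 6 | 1·0+2·3 = 6
T: 4·0+5·0+4·4+3·0 = 16 | 1·2+2·7 = 16
Y: 4·1+5·2+4·0+3·1 = 17 | 1·7+2·5 = 17
gcd(4,5,4,3,1,2) = 1

Coefficients: [4, 5, 4, 3, 1, 2]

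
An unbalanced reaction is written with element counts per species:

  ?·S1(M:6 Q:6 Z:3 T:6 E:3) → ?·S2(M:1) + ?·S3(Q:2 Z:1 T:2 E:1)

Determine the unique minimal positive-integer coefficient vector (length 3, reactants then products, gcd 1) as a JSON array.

M: 1·6 = 6 | 6·1+3·0 = 6
Q: 1·6 = 6 | 6·0+3·2 = 6
Z: 1·3 = 3 | 6·0+3·1 = 3
T: 1·6 = 6 | 6·0+3·2 = 6
E: 1·3 = 3 | 6·0+3·1 = 3
gcd(1,6,3) = 1

Coefficients: [1, 6, 3]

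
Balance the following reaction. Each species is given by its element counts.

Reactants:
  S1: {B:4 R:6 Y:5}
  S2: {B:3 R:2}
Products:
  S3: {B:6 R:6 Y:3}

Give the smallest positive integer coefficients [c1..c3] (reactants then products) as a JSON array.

B: 3·4+6·3 = 30 | 5·6 = 30
R: 3·6+6·2 = 30 | 5·6 = 30
Y: 3·5+6·0 = 15 | 5·3 = 15
gcd(3,6,5) = 1

Coefficients: [3, 6, 5]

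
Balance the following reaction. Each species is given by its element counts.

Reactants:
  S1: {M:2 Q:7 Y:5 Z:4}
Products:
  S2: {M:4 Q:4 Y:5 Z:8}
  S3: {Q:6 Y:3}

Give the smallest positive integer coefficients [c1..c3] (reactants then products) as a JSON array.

M: 6·2 = 12 | 3·4+5·0 = 12
Q: 6·7 = 42 | 3·4+5·6 = 42
Y: 6·5 = 30 | 3·5+5·3 = 30
Z: 6·4 = 24 | 3·8+5·0 = 24
gcd(6,3,5) = 1

Coefficients: [6, 3, 5]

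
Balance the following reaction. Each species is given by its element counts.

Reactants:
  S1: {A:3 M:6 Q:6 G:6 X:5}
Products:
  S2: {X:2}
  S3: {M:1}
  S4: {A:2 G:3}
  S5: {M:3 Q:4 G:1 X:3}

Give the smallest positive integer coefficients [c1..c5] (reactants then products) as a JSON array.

Coefficients: [4, 1, 6, 6, 6]

A: 4·3 = 12 | 1·0+6·0+6·2+6·0 = 12
M: 4·6 = 24 | 1·0+6·1+6·0+6·3 = 24
Q: 4·6 = 24 | 1·0+6·0+6·0+6·4 = 24
G: 4·6 = 24 | 1·0+6·0+6·3+6·1 = 24
X: 4·5 = 20 | 1·2+6·0+6·0+6·3 = 20
gcd(4,1,6,6,6) = 1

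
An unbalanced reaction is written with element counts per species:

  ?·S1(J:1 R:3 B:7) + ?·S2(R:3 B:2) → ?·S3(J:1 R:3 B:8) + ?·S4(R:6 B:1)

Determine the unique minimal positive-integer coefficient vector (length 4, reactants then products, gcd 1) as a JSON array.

J: 3·1+2·0 = 3 | 3·1+1·0 = 3
R: 3·3+2·3 = 15 | 3·3+1·6 = 15
B: 3·7+2·2 = 25 | 3·8+1·1 = 25
gcd(3,2,3,1) = 1

Coefficients: [3, 2, 3, 1]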